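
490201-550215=-60014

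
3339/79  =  3339/79 = 42.27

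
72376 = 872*83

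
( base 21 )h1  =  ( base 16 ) 166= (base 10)358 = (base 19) IG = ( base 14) 1B8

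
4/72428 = 1/18107 = 0.00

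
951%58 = 23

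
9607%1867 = 272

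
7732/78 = 3866/39 = 99.13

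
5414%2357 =700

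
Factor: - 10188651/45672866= -2^( - 1)*3^1*  11^1*59^1*1949^(- 1 )*5233^1 * 11717^( - 1) 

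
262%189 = 73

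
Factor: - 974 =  - 2^1*487^1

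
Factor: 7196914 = 2^1*1811^1*1987^1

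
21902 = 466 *47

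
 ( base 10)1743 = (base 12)1013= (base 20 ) 473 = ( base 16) 6cf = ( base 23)36I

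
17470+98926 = 116396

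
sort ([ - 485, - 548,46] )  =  [ - 548, - 485, 46]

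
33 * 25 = 825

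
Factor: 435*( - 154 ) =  - 66990 = - 2^1*3^1*5^1*7^1*11^1*29^1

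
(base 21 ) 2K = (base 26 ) 2A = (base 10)62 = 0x3E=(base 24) 2E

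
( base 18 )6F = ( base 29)47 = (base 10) 123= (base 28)4B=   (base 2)1111011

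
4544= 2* 2272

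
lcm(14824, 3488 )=59296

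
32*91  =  2912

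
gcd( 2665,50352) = 1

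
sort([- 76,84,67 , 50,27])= [  -  76, 27 , 50,67, 84]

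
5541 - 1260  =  4281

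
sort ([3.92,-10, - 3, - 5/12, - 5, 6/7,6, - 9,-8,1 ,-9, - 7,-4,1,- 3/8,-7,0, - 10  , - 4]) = [-10, - 10,-9, - 9,-8,-7,-7,-5, - 4,-4,-3,-5/12,-3/8,0,6/7,1,1,3.92,6] 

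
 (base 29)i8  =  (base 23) 101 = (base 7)1355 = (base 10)530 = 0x212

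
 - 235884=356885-592769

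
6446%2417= 1612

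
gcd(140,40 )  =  20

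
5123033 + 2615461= 7738494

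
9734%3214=92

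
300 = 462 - 162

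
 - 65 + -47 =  - 112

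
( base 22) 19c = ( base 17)26e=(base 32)lm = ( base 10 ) 694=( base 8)1266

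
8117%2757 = 2603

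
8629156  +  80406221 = 89035377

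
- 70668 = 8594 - 79262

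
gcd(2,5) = 1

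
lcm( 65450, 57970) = 2028950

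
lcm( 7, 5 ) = 35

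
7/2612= 7/2612  =  0.00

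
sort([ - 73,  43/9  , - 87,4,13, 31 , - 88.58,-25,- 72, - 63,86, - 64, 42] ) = [ - 88.58, - 87,- 73, - 72,-64,  -  63, - 25,4,43/9,13 , 31,42, 86 ]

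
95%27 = 14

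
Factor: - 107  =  - 107^1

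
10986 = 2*5493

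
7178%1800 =1778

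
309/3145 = 309/3145 = 0.10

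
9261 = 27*343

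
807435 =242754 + 564681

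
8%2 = 0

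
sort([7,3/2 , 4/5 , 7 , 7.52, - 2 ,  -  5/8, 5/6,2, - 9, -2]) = [ - 9, - 2,-2, - 5/8, 4/5, 5/6 , 3/2 , 2,7  ,  7,  7.52]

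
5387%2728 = 2659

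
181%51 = 28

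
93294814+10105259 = 103400073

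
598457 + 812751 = 1411208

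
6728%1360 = 1288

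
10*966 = 9660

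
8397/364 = 23 + 25/364 = 23.07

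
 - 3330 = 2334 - 5664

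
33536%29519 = 4017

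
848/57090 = 424/28545 = 0.01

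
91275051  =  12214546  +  79060505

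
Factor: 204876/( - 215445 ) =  - 2^2*3^2*5^( - 1 )* 7^1*53^(-1) = - 252/265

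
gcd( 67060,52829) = 7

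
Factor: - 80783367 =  - 3^1 *7^1*571^1*6737^1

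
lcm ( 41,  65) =2665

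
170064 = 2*85032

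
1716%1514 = 202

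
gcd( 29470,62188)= 14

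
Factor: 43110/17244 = 5/2 = 2^( - 1)*5^1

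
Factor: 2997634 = 2^1 *389^1*3853^1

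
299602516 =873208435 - 573605919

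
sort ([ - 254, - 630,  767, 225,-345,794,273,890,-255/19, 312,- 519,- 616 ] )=[ - 630,-616, - 519, - 345, - 254,-255/19,225,273,312, 767,  794,890] 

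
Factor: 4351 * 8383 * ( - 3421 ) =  - 124779035293 = - 11^1 * 19^1*83^1*101^1*229^1*311^1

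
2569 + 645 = 3214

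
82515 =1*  82515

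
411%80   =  11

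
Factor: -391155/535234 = -2^( - 1 ) * 3^1*5^1*7^ ( - 1)*89^1*293^1*38231^( - 1) 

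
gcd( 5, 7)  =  1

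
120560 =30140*4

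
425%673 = 425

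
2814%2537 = 277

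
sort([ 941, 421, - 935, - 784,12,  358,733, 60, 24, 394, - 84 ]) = [ - 935, - 784, - 84,12,24, 60,358, 394, 421,  733,  941]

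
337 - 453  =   - 116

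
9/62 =9/62 = 0.15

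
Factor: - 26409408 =-2^6 * 3^1*263^1*523^1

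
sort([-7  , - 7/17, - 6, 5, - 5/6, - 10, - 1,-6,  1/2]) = [ - 10,- 7, - 6, - 6, - 1, - 5/6,  -  7/17,  1/2,  5]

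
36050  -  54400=-18350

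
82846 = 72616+10230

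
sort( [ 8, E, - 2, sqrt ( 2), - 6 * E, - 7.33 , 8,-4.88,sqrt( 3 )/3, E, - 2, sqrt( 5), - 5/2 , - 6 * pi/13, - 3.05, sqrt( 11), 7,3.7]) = [-6*E,  -  7.33, - 4.88,-3.05, - 5/2,-2, - 2 , - 6 * pi/13, sqrt ( 3 )/3, sqrt ( 2),sqrt (5), E,E, sqrt ( 11), 3.7, 7,8, 8 ]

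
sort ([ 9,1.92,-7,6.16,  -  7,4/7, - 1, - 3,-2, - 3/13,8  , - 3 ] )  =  [ - 7, - 7, - 3, - 3, - 2, - 1,-3/13, 4/7,1.92,6.16,  8, 9 ]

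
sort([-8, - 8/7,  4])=[  -  8, -8/7 , 4 ] 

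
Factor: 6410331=3^2*389^1*1831^1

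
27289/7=3898 + 3/7=3898.43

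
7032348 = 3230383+3801965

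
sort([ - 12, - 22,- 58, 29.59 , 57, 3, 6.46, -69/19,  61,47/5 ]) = [ - 58, - 22, - 12 ,-69/19 , 3 , 6.46 , 47/5, 29.59, 57, 61 ]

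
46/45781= 46/45781 = 0.00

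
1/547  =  1/547  =  0.00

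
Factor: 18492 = 2^2*3^1*23^1*67^1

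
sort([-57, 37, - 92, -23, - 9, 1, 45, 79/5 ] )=[ - 92, - 57, - 23, - 9, 1,79/5, 37,  45] 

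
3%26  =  3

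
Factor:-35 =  - 5^1*7^1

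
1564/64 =24 + 7/16=24.44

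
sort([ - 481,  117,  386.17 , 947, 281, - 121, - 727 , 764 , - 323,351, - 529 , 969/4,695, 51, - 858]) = [ - 858, - 727, - 529,-481, - 323, - 121,51, 117 , 969/4, 281,351, 386.17 , 695, 764, 947] 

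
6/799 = 6/799 = 0.01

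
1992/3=664 = 664.00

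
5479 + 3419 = 8898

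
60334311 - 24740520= 35593791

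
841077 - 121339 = 719738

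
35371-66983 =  - 31612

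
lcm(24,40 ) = 120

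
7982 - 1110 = 6872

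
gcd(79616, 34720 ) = 32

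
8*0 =0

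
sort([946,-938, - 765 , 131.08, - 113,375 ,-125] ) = [-938, - 765, -125, - 113, 131.08,375,946 ]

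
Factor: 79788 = 2^2 * 3^1*61^1 * 109^1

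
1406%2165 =1406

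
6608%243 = 47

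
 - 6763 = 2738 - 9501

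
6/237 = 2/79  =  0.03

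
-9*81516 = -733644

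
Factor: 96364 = 2^2*24091^1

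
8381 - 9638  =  - 1257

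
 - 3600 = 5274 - 8874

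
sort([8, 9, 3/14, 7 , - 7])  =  [ - 7, 3/14,7, 8,  9 ]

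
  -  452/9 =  - 51 + 7/9 = - 50.22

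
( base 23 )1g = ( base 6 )103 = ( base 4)213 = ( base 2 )100111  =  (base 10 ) 39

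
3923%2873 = 1050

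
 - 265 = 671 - 936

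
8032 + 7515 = 15547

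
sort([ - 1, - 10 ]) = [-10, - 1]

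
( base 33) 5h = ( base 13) 110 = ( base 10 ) 182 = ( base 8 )266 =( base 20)92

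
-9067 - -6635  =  -2432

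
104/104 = 1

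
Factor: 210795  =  3^1*5^1  *  13^1*23^1* 47^1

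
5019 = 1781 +3238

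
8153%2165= 1658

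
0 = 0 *798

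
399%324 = 75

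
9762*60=585720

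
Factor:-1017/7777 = -3^2*7^( - 1 )*11^ ( - 1) * 101^( - 1)*113^1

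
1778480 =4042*440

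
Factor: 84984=2^3 * 3^1*3541^1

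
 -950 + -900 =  - 1850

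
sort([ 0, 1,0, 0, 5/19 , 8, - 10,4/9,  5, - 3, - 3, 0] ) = [-10,  -  3,-3, 0,0,0,0,  5/19,4/9,1, 5, 8]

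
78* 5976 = 466128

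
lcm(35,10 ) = 70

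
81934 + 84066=166000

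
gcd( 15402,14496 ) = 906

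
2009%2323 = 2009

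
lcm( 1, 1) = 1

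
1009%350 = 309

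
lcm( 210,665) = 3990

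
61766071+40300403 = 102066474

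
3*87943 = 263829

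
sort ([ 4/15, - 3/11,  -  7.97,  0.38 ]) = [ - 7.97, - 3/11 , 4/15,  0.38] 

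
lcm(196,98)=196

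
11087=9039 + 2048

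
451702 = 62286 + 389416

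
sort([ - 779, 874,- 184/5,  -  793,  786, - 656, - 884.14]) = [  -  884.14,-793,- 779, - 656, - 184/5,786,  874]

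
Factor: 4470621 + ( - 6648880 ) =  - 2178259^1 = -2178259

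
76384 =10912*7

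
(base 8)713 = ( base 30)f9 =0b111001011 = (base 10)459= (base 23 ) jm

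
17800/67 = 265+45/67 = 265.67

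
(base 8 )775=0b111111101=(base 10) 509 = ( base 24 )L5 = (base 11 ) 423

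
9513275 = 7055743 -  - 2457532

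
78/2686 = 39/1343 = 0.03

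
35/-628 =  - 35/628  =  - 0.06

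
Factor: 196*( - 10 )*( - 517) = 2^3*5^1 * 7^2*11^1* 47^1 = 1013320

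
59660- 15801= 43859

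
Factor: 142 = 2^1*71^1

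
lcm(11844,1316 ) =11844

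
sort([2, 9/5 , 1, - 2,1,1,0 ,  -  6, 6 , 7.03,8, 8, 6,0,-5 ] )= [ - 6, -5, - 2, 0 , 0, 1,1,1,9/5, 2, 6,6,7.03,8,8]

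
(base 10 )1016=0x3f8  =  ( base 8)1770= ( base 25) 1FG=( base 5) 13031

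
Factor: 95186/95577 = 2^1*3^( - 1 )*7^1 * 13^1*523^1*31859^( - 1)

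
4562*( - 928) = -4233536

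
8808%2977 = 2854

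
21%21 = 0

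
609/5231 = 609/5231 =0.12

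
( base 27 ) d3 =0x162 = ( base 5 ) 2404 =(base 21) gi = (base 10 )354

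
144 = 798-654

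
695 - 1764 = -1069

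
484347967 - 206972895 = 277375072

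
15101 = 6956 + 8145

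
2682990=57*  47070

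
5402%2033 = 1336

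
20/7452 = 5/1863 = 0.00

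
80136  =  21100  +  59036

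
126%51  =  24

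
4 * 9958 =39832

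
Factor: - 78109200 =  - 2^4*3^2 * 5^2*13^1*1669^1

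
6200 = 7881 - 1681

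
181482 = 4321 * 42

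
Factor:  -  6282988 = - 2^2 * 43^1*36529^1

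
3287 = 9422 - 6135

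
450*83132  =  37409400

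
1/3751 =1/3751  =  0.00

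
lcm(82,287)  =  574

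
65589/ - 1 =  - 65589/1 = - 65589.00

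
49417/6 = 49417/6 = 8236.17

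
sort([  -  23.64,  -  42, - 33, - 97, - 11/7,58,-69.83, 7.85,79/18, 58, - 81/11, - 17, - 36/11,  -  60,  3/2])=[ - 97, - 69.83, - 60,-42,  -  33,  -  23.64,  -  17, - 81/11,  -  36/11, - 11/7,3/2,79/18,7.85,58,58 ] 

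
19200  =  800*24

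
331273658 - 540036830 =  - 208763172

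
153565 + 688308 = 841873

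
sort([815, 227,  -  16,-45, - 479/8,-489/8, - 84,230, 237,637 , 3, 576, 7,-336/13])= [-84,-489/8, - 479/8,  -  45, - 336/13,- 16, 3, 7,227, 230, 237,576, 637,815]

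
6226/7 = 6226/7 = 889.43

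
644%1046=644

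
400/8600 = 2/43=0.05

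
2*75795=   151590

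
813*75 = 60975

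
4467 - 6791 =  - 2324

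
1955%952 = 51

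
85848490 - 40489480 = 45359010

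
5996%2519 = 958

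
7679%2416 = 431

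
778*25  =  19450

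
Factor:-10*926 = -2^2*5^1 * 463^1= - 9260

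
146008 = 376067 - 230059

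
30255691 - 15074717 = 15180974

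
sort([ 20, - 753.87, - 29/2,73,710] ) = [ - 753.87, - 29/2, 20, 73, 710 ] 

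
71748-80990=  - 9242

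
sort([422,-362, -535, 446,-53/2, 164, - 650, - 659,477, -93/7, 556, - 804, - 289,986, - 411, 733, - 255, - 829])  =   [ - 829, - 804, - 659 , - 650, - 535, - 411 , - 362, - 289,-255,- 53/2,-93/7,  164,  422, 446,  477,556,733 , 986]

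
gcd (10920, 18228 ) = 84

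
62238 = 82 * 759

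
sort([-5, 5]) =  [ - 5, 5]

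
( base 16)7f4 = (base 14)A56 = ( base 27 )2lb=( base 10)2036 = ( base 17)70D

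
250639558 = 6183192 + 244456366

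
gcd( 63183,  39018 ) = 3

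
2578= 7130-4552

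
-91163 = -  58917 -32246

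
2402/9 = 2402/9 = 266.89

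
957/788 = 957/788=1.21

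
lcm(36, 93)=1116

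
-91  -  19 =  - 110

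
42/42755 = 42/42755 = 0.00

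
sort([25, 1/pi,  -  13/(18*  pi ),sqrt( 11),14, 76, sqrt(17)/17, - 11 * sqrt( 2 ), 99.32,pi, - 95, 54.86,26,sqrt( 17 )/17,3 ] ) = [ - 95, - 11 * sqrt( 2), - 13/( 18 * pi),sqrt (17)/17,sqrt( 17)/17,1/pi,3, pi,sqrt( 11),14, 25,  26,54.86,76,99.32] 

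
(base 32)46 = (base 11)112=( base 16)86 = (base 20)6E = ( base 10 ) 134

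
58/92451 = 58/92451 = 0.00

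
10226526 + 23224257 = 33450783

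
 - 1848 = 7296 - 9144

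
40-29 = 11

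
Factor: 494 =2^1*13^1*19^1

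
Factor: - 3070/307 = -10 = -2^1*5^1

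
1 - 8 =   -  7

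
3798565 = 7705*493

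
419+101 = 520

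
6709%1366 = 1245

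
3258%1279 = 700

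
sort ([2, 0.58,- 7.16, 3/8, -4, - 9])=[ -9, - 7.16  , - 4,  3/8,0.58,2] 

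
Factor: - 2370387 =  - 3^1*383^1*2063^1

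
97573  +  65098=162671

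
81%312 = 81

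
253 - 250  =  3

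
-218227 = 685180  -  903407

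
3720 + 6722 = 10442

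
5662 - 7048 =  - 1386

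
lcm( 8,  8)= 8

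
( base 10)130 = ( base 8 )202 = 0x82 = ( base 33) 3v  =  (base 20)6A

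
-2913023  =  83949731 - 86862754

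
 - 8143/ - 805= 10 + 93/805  =  10.12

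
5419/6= 5419/6 = 903.17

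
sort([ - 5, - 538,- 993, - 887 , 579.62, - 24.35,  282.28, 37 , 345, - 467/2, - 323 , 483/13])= [  -  993 , - 887 , - 538, - 323, - 467/2 , - 24.35,  -  5,  37, 483/13 , 282.28,345, 579.62]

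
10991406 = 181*60726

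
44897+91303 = 136200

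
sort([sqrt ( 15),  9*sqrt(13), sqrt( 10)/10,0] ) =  [0 , sqrt(10) /10, sqrt(15),9*sqrt(13)]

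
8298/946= 8 + 365/473 = 8.77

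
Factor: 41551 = 37^1*1123^1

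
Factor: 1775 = 5^2*71^1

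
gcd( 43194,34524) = 6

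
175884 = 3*58628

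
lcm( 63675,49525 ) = 445725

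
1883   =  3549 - 1666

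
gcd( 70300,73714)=2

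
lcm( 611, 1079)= 50713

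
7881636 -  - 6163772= 14045408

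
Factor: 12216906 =2^1*3^4*13^1*5801^1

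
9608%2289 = 452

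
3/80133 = 1/26711 = 0.00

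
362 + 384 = 746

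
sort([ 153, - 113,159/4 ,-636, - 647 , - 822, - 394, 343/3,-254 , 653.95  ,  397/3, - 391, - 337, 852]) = [ - 822,  -  647,  -  636,  -  394, - 391  , - 337,  -  254,- 113 , 159/4,343/3, 397/3,153 , 653.95 , 852]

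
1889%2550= 1889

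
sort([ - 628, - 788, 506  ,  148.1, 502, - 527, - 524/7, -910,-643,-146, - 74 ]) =[ - 910, - 788, - 643, - 628, - 527, - 146, -524/7, - 74,148.1,502,506]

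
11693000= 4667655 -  - 7025345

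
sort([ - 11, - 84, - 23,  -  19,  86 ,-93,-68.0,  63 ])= [  -  93, - 84, - 68.0,-23, - 19, - 11, 63,86 ] 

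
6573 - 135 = 6438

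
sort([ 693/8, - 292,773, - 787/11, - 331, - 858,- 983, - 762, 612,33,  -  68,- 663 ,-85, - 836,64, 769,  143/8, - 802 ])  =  [ - 983, - 858, - 836 , - 802, -762,-663, - 331 , - 292,-85, -787/11, - 68 , 143/8,  33,64,693/8 , 612,769, 773 ]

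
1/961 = 1/961 =0.00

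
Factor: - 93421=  - 103^1*907^1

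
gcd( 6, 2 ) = 2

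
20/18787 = 20/18787 = 0.00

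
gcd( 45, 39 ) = 3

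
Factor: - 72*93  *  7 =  - 2^3*3^3*7^1*31^1 = - 46872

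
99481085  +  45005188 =144486273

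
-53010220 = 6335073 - 59345293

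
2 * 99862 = 199724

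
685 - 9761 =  - 9076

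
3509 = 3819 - 310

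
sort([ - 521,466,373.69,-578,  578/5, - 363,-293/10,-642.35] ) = [ -642.35,  -  578, - 521,-363, - 293/10,578/5,373.69,466]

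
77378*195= 15088710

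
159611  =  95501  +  64110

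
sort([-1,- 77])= [ -77, - 1]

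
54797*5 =273985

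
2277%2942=2277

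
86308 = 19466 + 66842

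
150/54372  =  25/9062 = 0.00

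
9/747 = 1/83 = 0.01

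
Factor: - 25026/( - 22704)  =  2^( - 3) * 11^ (  -  1 ) * 97^1 = 97/88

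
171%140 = 31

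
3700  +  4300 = 8000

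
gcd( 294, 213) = 3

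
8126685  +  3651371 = 11778056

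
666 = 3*222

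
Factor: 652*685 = 2^2*5^1*137^1*163^1 =446620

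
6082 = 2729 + 3353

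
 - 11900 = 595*(  -  20) 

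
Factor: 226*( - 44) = -2^3* 11^1*113^1 = -9944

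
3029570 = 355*8534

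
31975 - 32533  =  -558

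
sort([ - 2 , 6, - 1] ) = [ - 2,-1 , 6 ] 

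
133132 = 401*332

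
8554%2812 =118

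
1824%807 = 210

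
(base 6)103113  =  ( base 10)8469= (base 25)ddj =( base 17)1C53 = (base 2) 10000100010101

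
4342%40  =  22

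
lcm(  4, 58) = 116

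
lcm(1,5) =5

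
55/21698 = 55/21698 = 0.00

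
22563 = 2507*9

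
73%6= 1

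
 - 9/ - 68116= 9/68116 = 0.00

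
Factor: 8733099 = 3^1*1319^1 * 2207^1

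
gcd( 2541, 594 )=33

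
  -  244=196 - 440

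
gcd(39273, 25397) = 1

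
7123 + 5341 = 12464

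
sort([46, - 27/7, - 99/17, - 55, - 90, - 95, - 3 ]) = [  -  95, -90, - 55, - 99/17, - 27/7, - 3, 46 ]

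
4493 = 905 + 3588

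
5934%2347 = 1240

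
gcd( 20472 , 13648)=6824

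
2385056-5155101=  - 2770045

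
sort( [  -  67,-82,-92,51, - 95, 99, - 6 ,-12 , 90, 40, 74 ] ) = [ - 95 ,  -  92,-82,  -  67, - 12,  -  6, 40, 51, 74, 90, 99]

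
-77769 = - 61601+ - 16168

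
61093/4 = 61093/4 = 15273.25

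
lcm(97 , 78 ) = 7566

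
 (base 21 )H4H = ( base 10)7598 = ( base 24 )d4e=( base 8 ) 16656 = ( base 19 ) 120H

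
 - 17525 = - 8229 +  - 9296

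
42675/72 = 592 + 17/24 = 592.71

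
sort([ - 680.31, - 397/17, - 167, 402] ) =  [ - 680.31,-167, - 397/17,  402]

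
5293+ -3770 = 1523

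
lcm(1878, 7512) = 7512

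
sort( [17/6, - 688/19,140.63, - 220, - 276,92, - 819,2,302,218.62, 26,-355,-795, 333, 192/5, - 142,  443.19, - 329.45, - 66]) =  [ - 819 , - 795, - 355, - 329.45 , - 276, - 220,  -  142,-66, - 688/19, 2,17/6,26,192/5,92,140.63,  218.62,302,  333, 443.19] 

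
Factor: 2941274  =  2^1*7^2 * 30013^1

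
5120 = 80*64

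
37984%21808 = 16176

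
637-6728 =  - 6091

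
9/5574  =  3/1858 = 0.00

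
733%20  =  13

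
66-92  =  - 26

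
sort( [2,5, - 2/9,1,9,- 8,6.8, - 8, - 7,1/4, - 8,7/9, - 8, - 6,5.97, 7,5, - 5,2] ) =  [ - 8 , - 8, - 8, - 8, - 7, - 6, - 5, - 2/9,1/4, 7/9 , 1,  2,2, 5,5,  5.97,6.8,7, 9 ] 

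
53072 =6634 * 8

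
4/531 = 4/531 = 0.01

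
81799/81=1009+70/81 = 1009.86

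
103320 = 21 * 4920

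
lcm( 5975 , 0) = 0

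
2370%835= 700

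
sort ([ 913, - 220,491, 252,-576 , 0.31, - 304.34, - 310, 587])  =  [-576,-310, - 304.34, - 220,0.31, 252,491,587,913]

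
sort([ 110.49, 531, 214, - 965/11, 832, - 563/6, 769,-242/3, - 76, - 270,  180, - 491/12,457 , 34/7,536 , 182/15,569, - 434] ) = [- 434, -270, - 563/6, - 965/11, - 242/3, - 76, - 491/12,34/7 , 182/15,110.49,180,214, 457, 531, 536, 569, 769, 832 ]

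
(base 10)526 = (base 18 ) 1B4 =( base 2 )1000001110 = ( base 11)439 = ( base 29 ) I4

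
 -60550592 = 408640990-469191582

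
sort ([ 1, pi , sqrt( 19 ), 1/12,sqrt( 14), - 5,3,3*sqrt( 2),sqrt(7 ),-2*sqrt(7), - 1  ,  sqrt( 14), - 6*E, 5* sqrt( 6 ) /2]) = [- 6*E, -2 *sqrt(7 ), - 5, - 1,  1/12, 1,sqrt(7), 3 , pi,sqrt(14), sqrt(14) , 3*sqrt( 2 ),sqrt( 19),5 * sqrt( 6) /2]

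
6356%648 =524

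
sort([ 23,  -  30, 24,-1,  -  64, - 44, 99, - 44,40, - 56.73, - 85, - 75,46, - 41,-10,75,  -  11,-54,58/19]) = [-85, - 75,-64,-56.73 ,- 54, - 44, - 44, - 41, - 30,-11,-10, - 1, 58/19,23,24,40,46, 75,99 ] 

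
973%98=91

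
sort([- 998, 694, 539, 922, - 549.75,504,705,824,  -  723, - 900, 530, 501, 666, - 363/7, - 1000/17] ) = [ - 998, - 900, - 723, - 549.75, - 1000/17 ,-363/7, 501, 504, 530, 539,666,  694 , 705,824,922 ]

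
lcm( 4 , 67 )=268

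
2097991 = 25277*83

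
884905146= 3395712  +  881509434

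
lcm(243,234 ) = 6318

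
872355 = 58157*15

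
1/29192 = 1/29192 = 0.00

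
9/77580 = 1/8620 = 0.00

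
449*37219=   16711331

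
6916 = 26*266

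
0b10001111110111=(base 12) 53B3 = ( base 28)BKN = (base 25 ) ei7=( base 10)9207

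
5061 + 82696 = 87757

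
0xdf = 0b11011111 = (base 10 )223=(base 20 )B3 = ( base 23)9G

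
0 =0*3240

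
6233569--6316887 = 12550456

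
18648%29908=18648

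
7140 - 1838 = 5302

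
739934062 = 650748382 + 89185680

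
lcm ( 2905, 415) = 2905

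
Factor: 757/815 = 5^( - 1)*163^ ( - 1) * 757^1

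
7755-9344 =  - 1589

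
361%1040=361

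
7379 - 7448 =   -  69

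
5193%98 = 97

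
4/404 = 1/101 = 0.01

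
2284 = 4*571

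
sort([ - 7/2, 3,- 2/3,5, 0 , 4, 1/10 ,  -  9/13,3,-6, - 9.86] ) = [  -  9.86, - 6,-7/2,-9/13, - 2/3,0,1/10,3, 3,4,5 ] 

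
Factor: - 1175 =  - 5^2*47^1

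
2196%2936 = 2196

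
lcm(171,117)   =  2223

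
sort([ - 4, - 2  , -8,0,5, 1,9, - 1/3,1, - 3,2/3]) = [ - 8, - 4, - 3, - 2,- 1/3 , 0,2/3, 1, 1, 5 , 9 ] 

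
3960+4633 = 8593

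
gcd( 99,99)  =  99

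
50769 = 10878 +39891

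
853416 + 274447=1127863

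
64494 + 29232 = 93726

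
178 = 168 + 10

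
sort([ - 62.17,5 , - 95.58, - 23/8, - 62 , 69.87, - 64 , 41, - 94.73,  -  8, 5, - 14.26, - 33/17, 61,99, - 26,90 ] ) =[ -95.58, - 94.73, - 64, - 62.17, - 62, - 26, - 14.26,-8, - 23/8,-33/17, 5,5, 41,61,69.87 , 90 , 99 ] 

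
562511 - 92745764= - 92183253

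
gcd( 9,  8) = 1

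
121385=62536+58849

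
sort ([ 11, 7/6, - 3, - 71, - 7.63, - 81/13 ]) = [ - 71 ,  -  7.63, - 81/13, - 3,7/6,  11 ] 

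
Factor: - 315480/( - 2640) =2^( - 1) * 239^1 = 239/2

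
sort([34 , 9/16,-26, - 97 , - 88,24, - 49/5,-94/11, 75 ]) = [-97, - 88,  -  26,- 49/5, - 94/11,9/16,24,34, 75 ]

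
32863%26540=6323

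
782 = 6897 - 6115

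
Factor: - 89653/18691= - 18691^( - 1) * 89653^1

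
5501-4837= 664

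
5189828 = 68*76321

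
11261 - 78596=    - 67335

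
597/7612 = 597/7612 = 0.08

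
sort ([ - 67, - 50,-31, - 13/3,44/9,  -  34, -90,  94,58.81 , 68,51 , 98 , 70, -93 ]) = [ - 93,  -  90, - 67,-50, - 34, - 31,- 13/3,44/9,51,58.81,68, 70, 94,98] 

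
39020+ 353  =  39373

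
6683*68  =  454444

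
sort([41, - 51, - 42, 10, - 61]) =[ - 61,- 51, - 42,10,41]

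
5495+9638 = 15133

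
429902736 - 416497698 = 13405038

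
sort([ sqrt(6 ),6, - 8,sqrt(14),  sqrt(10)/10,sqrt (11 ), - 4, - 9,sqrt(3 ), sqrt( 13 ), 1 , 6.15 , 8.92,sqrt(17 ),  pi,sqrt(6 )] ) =[-9,-8,-4,sqrt( 10)/10, 1 , sqrt( 3), sqrt(6) , sqrt( 6) , pi,sqrt( 11), sqrt( 13), sqrt (14), sqrt(17 ), 6, 6.15, 8.92]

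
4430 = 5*886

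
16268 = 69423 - 53155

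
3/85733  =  3/85733 = 0.00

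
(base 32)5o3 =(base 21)d7b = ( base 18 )1035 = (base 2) 1011100000011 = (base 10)5891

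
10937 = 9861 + 1076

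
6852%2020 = 792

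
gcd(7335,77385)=15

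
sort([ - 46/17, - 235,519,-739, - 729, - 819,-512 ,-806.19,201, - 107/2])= [-819, - 806.19 , - 739,-729, - 512,-235, - 107/2, -46/17 , 201, 519]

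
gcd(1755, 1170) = 585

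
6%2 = 0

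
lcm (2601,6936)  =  20808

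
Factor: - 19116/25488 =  - 3/4 = -  2^( - 2 ) * 3^1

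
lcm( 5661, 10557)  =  390609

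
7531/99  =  76 + 7/99   =  76.07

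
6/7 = 6/7 = 0.86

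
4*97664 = 390656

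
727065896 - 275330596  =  451735300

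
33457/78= 33457/78  =  428.94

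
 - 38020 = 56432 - 94452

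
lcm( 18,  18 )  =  18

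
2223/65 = 171/5 = 34.20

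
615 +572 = 1187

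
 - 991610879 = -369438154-622172725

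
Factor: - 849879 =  - 3^3*31477^1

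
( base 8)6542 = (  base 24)5mi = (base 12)1B96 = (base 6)23510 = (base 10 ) 3426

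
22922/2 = 11461 = 11461.00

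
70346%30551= 9244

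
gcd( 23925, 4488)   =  33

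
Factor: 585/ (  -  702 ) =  - 5/6 = - 2^ ( - 1)*3^(- 1)*5^1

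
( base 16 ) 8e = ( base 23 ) 64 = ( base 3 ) 12021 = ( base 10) 142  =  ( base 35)42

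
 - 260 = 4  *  ( - 65) 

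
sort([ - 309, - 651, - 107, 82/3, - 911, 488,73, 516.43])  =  [ - 911, - 651, - 309, - 107, 82/3 , 73,488, 516.43 ] 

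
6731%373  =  17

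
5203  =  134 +5069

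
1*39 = 39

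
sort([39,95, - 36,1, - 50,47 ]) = [ - 50, - 36, 1,39, 47, 95 ]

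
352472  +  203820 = 556292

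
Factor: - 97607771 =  - 59^1 * 1654369^1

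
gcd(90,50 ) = 10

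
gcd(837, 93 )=93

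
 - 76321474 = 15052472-91373946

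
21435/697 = 30 + 525/697 = 30.75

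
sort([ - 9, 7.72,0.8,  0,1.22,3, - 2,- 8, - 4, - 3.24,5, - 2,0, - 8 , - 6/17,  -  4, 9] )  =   [ - 9, - 8, - 8, - 4,-4, - 3.24 , - 2, - 2, - 6/17,0,0, 0.8,1.22, 3, 5, 7.72,9 ] 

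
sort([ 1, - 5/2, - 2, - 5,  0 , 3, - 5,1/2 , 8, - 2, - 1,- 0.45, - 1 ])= [-5, - 5, - 5/2, - 2,-2 ,-1, - 1, -0.45,0, 1/2,1, 3, 8 ]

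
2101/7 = 300 + 1/7 = 300.14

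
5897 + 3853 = 9750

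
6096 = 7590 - 1494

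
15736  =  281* 56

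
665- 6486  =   - 5821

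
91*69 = 6279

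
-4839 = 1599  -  6438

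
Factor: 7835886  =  2^1*3^3 * 145109^1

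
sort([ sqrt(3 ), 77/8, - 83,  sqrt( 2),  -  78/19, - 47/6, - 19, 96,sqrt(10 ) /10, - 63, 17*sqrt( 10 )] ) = [ - 83,- 63, - 19, - 47/6, - 78/19,sqrt( 10 ) /10,sqrt ( 2),sqrt( 3 ), 77/8, 17*sqrt(10), 96]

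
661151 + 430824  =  1091975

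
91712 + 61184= 152896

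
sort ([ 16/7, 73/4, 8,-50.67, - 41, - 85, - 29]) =[ - 85,  -  50.67 , - 41, - 29, 16/7,8, 73/4 ] 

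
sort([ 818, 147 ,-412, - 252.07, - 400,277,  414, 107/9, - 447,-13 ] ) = [-447, - 412, - 400 ,-252.07,-13,  107/9,147,277,414 , 818] 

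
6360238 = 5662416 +697822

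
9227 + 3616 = 12843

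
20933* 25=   523325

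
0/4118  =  0  =  0.00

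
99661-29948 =69713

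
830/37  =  22 + 16/37  =  22.43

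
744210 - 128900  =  615310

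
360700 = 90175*4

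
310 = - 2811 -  - 3121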